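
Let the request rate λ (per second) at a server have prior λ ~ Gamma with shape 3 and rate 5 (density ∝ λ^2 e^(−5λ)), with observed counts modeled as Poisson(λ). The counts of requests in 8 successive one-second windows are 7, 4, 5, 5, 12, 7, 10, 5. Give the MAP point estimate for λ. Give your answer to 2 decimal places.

λ̂_MAP = 4.38

Σxᵢ = 7+4+5+5+12+7+10+5 = 55, with n = 8.
Posterior ∝ λ^2e^(−5λ) · λ^55e^(−8λ) = λ^57e^(−13λ), i.e. Gamma(shape=58, rate=13).
The mode of a Gamma(a, b) with a ≥ 1 (shape–rate) is (a−1)/b = 57/13 ≈ 4.38.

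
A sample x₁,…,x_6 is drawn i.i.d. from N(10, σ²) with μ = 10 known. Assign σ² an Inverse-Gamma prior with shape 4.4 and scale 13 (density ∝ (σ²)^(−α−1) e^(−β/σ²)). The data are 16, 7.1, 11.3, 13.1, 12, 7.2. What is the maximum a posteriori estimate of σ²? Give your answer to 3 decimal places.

Sum of squared deviations about the known mean: SS = (16−10)² + (7.1−10)² + (11.3−10)² + (13.1−10)² + (12−10)² + (7.2−10)² = 67.55.
The Normal likelihood contributes (σ²)^(−n/2) exp(−SS/(2σ²)), so the posterior is Inverse-Gamma(α + n/2, β + SS/2) = Inverse-Gamma(7.4, 46.775).
The mode of Inverse-Gamma(a, b) is b/(a+1) = 46.775/8.4 ≈ 5.568.

σ̂²_MAP = 5.568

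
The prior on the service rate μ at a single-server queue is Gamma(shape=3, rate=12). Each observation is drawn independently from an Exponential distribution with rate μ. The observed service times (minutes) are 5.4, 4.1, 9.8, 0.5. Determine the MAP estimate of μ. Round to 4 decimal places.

μ̂_MAP = 0.1887

The Exponential(rate=μ) likelihood is ∝ μ^n e^(−μΣtᵢ). Here n = 4 and Σtᵢ = 5.4 + 4.1 + 9.8 + 0.5 = 19.8.
Posterior ∝ μ^2e^(−12μ) · μ^4e^(−19.8μ) = μ^6e^(−31.8μ), i.e. Gamma(7, 31.8).
Mode = (a−1)/b = 6/31.8 ≈ 0.1887.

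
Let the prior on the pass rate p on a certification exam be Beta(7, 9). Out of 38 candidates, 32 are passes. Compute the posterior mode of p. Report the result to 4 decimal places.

Prior: Beta(7, 9).
Data: 32 successes in 38 trials. The binomial likelihood contributes p^32(1−p)^6, so the posterior is Beta(7+32, 9+6) = Beta(39, 15).
For Beta(a, b) with a, b > 1 the mode is (a−1)/(a+b−2) = 38/52 ≈ 0.7308.

p̂_MAP = 0.7308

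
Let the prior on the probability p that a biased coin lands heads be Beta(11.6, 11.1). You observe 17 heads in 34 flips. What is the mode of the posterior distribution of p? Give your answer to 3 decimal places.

p̂_MAP = 0.505

Prior: Beta(11.6, 11.1).
Data: 17 successes in 34 trials. The binomial likelihood contributes p^17(1−p)^17, so the posterior is Beta(11.6+17, 11.1+17) = Beta(28.6, 28.1).
For Beta(a, b) with a, b > 1 the mode is (a−1)/(a+b−2) = 27.6/54.7 ≈ 0.505.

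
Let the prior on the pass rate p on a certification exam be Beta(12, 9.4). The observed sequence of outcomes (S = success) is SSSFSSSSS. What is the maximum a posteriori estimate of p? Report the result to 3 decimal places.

Prior: Beta(12, 9.4).
Data: 8 successes in 9 trials (from the sequence). The binomial likelihood contributes p^8(1−p)^1, so the posterior is Beta(12+8, 9.4+1) = Beta(20, 10.4).
For Beta(a, b) with a, b > 1 the mode is (a−1)/(a+b−2) = 19/28.4 ≈ 0.669.

p̂_MAP = 0.669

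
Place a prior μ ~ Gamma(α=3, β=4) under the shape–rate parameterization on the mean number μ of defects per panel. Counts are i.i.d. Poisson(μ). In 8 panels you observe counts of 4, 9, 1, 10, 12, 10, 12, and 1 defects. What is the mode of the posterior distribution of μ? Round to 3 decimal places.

μ̂_MAP = 5.083

Σxᵢ = 4+9+1+10+12+10+12+1 = 59, with n = 8.
Posterior ∝ μ^2e^(−4μ) · μ^59e^(−8μ) = μ^61e^(−12μ), i.e. Gamma(shape=62, rate=12).
The mode of a Gamma(a, b) with a ≥ 1 (shape–rate) is (a−1)/b = 61/12 ≈ 5.083.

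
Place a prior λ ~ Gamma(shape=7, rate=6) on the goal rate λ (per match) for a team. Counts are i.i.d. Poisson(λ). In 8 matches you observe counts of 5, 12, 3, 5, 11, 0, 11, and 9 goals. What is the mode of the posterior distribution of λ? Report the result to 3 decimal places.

λ̂_MAP = 4.429

Σxᵢ = 5+12+3+5+11+0+11+9 = 56, with n = 8.
Posterior ∝ λ^6e^(−6λ) · λ^56e^(−8λ) = λ^62e^(−14λ), i.e. Gamma(shape=63, rate=14).
The mode of a Gamma(a, b) with a ≥ 1 (shape–rate) is (a−1)/b = 62/14 ≈ 4.429.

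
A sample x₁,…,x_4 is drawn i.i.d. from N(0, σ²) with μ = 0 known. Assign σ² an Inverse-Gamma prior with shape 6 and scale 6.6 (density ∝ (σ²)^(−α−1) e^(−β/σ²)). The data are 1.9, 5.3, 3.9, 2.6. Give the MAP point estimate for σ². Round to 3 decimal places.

Sum of squared deviations about the known mean: SS = (1.9−0)² + (5.3−0)² + (3.9−0)² + (2.6−0)² = 53.67.
The Normal likelihood contributes (σ²)^(−n/2) exp(−SS/(2σ²)), so the posterior is Inverse-Gamma(α + n/2, β + SS/2) = Inverse-Gamma(8, 33.435).
The mode of Inverse-Gamma(a, b) is b/(a+1) = 33.435/9 ≈ 3.715.

σ̂²_MAP = 3.715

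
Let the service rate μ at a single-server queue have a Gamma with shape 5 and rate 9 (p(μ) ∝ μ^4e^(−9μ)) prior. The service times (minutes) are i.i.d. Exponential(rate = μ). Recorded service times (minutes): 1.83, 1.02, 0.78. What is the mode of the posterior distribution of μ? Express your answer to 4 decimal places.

The Exponential(rate=μ) likelihood is ∝ μ^n e^(−μΣtᵢ). Here n = 3 and Σtᵢ = 1.83 + 1.02 + 0.78 = 3.63.
Posterior ∝ μ^4e^(−9μ) · μ^3e^(−3.63μ) = μ^7e^(−12.63μ), i.e. Gamma(8, 12.63).
Mode = (a−1)/b = 7/12.63 ≈ 0.5542.

μ̂_MAP = 0.5542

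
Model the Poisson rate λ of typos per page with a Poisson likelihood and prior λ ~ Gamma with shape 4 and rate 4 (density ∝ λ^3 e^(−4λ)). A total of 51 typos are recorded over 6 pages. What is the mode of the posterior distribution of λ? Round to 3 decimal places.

Σxᵢ = 51, n = 6.
Posterior ∝ λ^3e^(−4λ) · λ^51e^(−6λ) = λ^54e^(−10λ), i.e. Gamma(shape=55, rate=10).
The mode of a Gamma(a, b) with a ≥ 1 (shape–rate) is (a−1)/b = 54/10 ≈ 5.400.

λ̂_MAP = 5.400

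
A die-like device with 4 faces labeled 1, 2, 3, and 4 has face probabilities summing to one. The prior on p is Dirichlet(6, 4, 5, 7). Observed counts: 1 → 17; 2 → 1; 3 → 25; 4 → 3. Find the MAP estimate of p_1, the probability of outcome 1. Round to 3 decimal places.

The posterior is Dirichlet(αᵢ + nᵢ) = Dirichlet(23, 5, 30, 10).
For a Dirichlet(a₁,…,a_K) with all aᵢ > 1, the mode has j-th component (aⱼ − 1)/(Σaᵢ − K).
Here Σaᵢ = 68 and K = 4, so p_1 = (23 − 1)/(68 − 4) = 22/64 ≈ 0.344.

MAP estimate: 0.344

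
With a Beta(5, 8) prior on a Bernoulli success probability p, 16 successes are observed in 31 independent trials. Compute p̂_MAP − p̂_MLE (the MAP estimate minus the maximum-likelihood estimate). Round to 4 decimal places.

MAP − MLE = -0.0399

Posterior is Beta(21, 23); MAP = (21−1)/(44−2) = 20/42 ≈ 0.47619.
MLE ignores the prior: p̂_MLE = k/n = 16/31 ≈ 0.51613.
Difference = 20/42 − 16/31 = -26/651 ≈ -0.0399.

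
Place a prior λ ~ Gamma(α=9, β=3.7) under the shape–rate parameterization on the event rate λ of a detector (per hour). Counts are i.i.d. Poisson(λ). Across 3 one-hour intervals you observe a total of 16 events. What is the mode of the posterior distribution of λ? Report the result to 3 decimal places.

Σxᵢ = 16, n = 3.
Posterior ∝ λ^8e^(−3.7λ) · λ^16e^(−3λ) = λ^24e^(−6.7λ), i.e. Gamma(shape=25, rate=6.7).
The mode of a Gamma(a, b) with a ≥ 1 (shape–rate) is (a−1)/b = 24/6.7 ≈ 3.582.

λ̂_MAP = 3.582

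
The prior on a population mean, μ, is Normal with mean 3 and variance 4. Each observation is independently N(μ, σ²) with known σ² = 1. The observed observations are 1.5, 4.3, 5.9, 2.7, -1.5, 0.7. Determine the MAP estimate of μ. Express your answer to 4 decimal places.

μ̂_MAP = 2.2960

n = 6; x̄ = (1.5 + 4.3 + 5.9 + 2.7 + (-1.5) + 0.7)/6 = 13.6/6 = 34/15 ≈ 2.2667.
For a Normal prior and Normal likelihood with known variance, the posterior is Normal; its mode equals its mean, the precision-weighted average.
Prior precision 1/σ₀² = 1/4 = 0.25; data precision n/σ² = 6/1 = 6.
μ̂ = (0.25·3 + 6·(34/15)) / (0.25 + 6) = 14.35/6.25 = 2.2960.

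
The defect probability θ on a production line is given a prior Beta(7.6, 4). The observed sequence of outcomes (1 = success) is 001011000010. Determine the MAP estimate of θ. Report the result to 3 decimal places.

Prior: Beta(7.6, 4).
Data: 4 successes in 12 trials (from the sequence). The binomial likelihood contributes θ^4(1−θ)^8, so the posterior is Beta(7.6+4, 4+8) = Beta(11.6, 12).
For Beta(a, b) with a, b > 1 the mode is (a−1)/(a+b−2) = 10.6/21.6 ≈ 0.491.

θ̂_MAP = 0.491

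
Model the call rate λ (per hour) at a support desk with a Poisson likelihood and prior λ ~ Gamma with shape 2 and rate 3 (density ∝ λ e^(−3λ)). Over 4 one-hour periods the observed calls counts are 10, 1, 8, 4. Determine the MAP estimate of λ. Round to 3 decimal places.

λ̂_MAP = 3.429

Σxᵢ = 10+1+8+4 = 23, with n = 4.
Posterior ∝ λe^(−3λ) · λ^23e^(−4λ) = λ^24e^(−7λ), i.e. Gamma(shape=25, rate=7).
The mode of a Gamma(a, b) with a ≥ 1 (shape–rate) is (a−1)/b = 24/7 ≈ 3.429.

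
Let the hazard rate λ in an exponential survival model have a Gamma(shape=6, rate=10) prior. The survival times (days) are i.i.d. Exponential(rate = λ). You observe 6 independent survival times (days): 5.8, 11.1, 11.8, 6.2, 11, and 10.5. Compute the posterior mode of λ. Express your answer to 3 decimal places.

λ̂_MAP = 0.166

The Exponential(rate=λ) likelihood is ∝ λ^n e^(−λΣtᵢ). Here n = 6 and Σtᵢ = 5.8 + 11.1 + 11.8 + 6.2 + 11 + 10.5 = 56.4.
Posterior ∝ λ^5e^(−10λ) · λ^6e^(−56.4λ) = λ^11e^(−66.4λ), i.e. Gamma(12, 66.4).
Mode = (a−1)/b = 11/66.4 ≈ 0.166.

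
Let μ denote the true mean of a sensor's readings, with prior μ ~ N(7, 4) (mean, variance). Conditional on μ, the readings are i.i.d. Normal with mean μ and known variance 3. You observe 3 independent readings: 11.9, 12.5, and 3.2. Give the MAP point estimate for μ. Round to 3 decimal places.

μ̂_MAP = 8.760

n = 3; x̄ = (11.9 + 12.5 + 3.2)/3 = 27.6/3 = 9.2.
For a Normal prior and Normal likelihood with known variance, the posterior is Normal; its mode equals its mean, the precision-weighted average.
Prior precision 1/σ₀² = 1/4 = 0.25; data precision n/σ² = 3/3 = 1.
μ̂ = (0.25·7 + 1·9.2) / (0.25 + 1) = 10.95/1.25 = 8.760.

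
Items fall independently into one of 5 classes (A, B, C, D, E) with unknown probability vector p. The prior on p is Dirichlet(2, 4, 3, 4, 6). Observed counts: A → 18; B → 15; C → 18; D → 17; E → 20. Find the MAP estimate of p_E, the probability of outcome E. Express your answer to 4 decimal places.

The posterior is Dirichlet(αᵢ + nᵢ) = Dirichlet(20, 19, 21, 21, 26).
For a Dirichlet(a₁,…,a_K) with all aᵢ > 1, the mode has j-th component (aⱼ − 1)/(Σaᵢ − K).
Here Σaᵢ = 107 and K = 5, so p_E = (26 − 1)/(107 − 5) = 25/102 ≈ 0.2451.

MAP estimate of p_E = 0.2451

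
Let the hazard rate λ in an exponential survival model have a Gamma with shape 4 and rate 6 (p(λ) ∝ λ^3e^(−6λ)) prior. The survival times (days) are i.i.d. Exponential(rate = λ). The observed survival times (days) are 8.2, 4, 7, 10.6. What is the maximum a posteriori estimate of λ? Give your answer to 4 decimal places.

The Exponential(rate=λ) likelihood is ∝ λ^n e^(−λΣtᵢ). Here n = 4 and Σtᵢ = 8.2 + 4 + 7 + 10.6 = 29.8.
Posterior ∝ λ^3e^(−6λ) · λ^4e^(−29.8λ) = λ^7e^(−35.8λ), i.e. Gamma(8, 35.8).
Mode = (a−1)/b = 7/35.8 ≈ 0.1955.

λ̂_MAP = 0.1955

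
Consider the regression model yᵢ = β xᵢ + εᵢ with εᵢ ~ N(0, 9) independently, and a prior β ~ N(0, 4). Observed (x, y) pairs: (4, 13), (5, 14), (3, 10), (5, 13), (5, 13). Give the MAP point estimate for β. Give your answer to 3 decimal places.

β̂_MAP = 2.758

log p(β | y) = −Σ(yᵢ − βxᵢ)²/(2·9) − β²/(2·4) + const.
Setting the derivative to zero: Σxᵢ(yᵢ − βxᵢ)/9 − β/4 = 0, so β = Σxᵢyᵢ / (Σxᵢ² + σ²/τ²).
Σxᵢyᵢ = 4·13 + 5·14 + 3·10 + 5·13 + 5·13 = 282; Σxᵢ² = 100; σ²/τ² = 2.25.
β̂_MAP = 282 / (100 + 2.25) = 282/102.25 ≈ 2.758.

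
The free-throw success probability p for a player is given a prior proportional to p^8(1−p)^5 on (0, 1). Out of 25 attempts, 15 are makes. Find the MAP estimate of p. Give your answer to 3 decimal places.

p̂_MAP = 0.605

The prior density ∝ p^8(1−p)^5 is the kernel of Beta(9, 6).
Data: 15 successes in 25 trials. The binomial likelihood contributes p^15(1−p)^10, so the posterior is Beta(9+15, 6+10) = Beta(24, 16).
For Beta(a, b) with a, b > 1 the mode is (a−1)/(a+b−2) = 23/38 ≈ 0.605.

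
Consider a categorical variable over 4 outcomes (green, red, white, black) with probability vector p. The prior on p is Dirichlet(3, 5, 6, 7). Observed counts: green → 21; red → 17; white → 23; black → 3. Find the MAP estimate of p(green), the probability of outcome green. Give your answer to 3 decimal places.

MAP estimate of p(green) = 0.284

The posterior is Dirichlet(αᵢ + nᵢ) = Dirichlet(24, 22, 29, 10).
For a Dirichlet(a₁,…,a_K) with all aᵢ > 1, the mode has j-th component (aⱼ − 1)/(Σaᵢ − K).
Here Σaᵢ = 85 and K = 4, so p(green) = (24 − 1)/(85 − 4) = 23/81 ≈ 0.284.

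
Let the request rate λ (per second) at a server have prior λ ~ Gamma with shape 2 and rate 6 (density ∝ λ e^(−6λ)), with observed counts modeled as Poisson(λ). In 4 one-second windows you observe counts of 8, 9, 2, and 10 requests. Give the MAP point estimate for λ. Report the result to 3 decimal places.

Σxᵢ = 8+9+2+10 = 29, with n = 4.
Posterior ∝ λe^(−6λ) · λ^29e^(−4λ) = λ^30e^(−10λ), i.e. Gamma(shape=31, rate=10).
The mode of a Gamma(a, b) with a ≥ 1 (shape–rate) is (a−1)/b = 30/10 ≈ 3.000.

λ̂_MAP = 3.000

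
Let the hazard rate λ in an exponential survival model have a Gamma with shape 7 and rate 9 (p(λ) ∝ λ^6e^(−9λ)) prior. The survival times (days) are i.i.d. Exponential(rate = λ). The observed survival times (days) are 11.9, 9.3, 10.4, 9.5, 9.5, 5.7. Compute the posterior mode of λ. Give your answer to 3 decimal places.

λ̂_MAP = 0.184

The Exponential(rate=λ) likelihood is ∝ λ^n e^(−λΣtᵢ). Here n = 6 and Σtᵢ = 11.9 + 9.3 + 10.4 + 9.5 + 9.5 + 5.7 = 56.3.
Posterior ∝ λ^6e^(−9λ) · λ^6e^(−56.3λ) = λ^12e^(−65.3λ), i.e. Gamma(13, 65.3).
Mode = (a−1)/b = 12/65.3 ≈ 0.184.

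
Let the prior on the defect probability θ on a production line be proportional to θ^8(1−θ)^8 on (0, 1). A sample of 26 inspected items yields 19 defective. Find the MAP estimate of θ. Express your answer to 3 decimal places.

θ̂_MAP = 0.643

The prior density ∝ θ^8(1−θ)^8 is the kernel of Beta(9, 9).
Data: 19 successes in 26 trials. The binomial likelihood contributes θ^19(1−θ)^7, so the posterior is Beta(9+19, 9+7) = Beta(28, 16).
For Beta(a, b) with a, b > 1 the mode is (a−1)/(a+b−2) = 27/42 ≈ 0.643.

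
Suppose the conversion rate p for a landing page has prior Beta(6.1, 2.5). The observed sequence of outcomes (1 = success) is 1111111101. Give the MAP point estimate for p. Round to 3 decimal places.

p̂_MAP = 0.849

Prior: Beta(6.1, 2.5).
Data: 9 successes in 10 trials (from the sequence). The binomial likelihood contributes p^9(1−p)^1, so the posterior is Beta(6.1+9, 2.5+1) = Beta(15.1, 3.5).
For Beta(a, b) with a, b > 1 the mode is (a−1)/(a+b−2) = 14.1/16.6 ≈ 0.849.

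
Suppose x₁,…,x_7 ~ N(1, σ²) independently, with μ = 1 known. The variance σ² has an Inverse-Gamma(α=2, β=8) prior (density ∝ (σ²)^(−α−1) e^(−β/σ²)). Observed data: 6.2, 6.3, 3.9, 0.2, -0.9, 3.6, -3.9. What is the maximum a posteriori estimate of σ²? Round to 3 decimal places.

σ̂²_MAP = 8.812

Sum of squared deviations about the known mean: SS = (6.2−1)² + (6.3−1)² + (3.9−1)² + (0.2−1)² + (-0.9−1)² + (3.6−1)² + (-3.9−1)² = 98.56.
The Normal likelihood contributes (σ²)^(−n/2) exp(−SS/(2σ²)), so the posterior is Inverse-Gamma(α + n/2, β + SS/2) = Inverse-Gamma(5.5, 57.28).
The mode of Inverse-Gamma(a, b) is b/(a+1) = 57.28/6.5 ≈ 8.812.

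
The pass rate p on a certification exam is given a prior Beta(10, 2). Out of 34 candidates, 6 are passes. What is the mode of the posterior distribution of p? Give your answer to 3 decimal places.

p̂_MAP = 0.341

Prior: Beta(10, 2).
Data: 6 successes in 34 trials. The binomial likelihood contributes p^6(1−p)^28, so the posterior is Beta(10+6, 2+28) = Beta(16, 30).
For Beta(a, b) with a, b > 1 the mode is (a−1)/(a+b−2) = 15/44 ≈ 0.341.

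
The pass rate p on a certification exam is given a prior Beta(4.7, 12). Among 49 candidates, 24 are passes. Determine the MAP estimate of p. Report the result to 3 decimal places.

p̂_MAP = 0.435

Prior: Beta(4.7, 12).
Data: 24 successes in 49 trials. The binomial likelihood contributes p^24(1−p)^25, so the posterior is Beta(4.7+24, 12+25) = Beta(28.7, 37).
For Beta(a, b) with a, b > 1 the mode is (a−1)/(a+b−2) = 27.7/63.7 ≈ 0.435.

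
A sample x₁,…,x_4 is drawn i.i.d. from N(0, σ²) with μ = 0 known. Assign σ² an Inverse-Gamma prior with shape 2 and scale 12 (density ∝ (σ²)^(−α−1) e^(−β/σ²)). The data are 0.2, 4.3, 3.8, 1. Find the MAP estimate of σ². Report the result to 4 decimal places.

σ̂²_MAP = 5.7970

Sum of squared deviations about the known mean: SS = (0.2−0)² + (4.3−0)² + (3.8−0)² + (1−0)² = 33.97.
The Normal likelihood contributes (σ²)^(−n/2) exp(−SS/(2σ²)), so the posterior is Inverse-Gamma(α + n/2, β + SS/2) = Inverse-Gamma(4, 28.985).
The mode of Inverse-Gamma(a, b) is b/(a+1) = 28.985/5 ≈ 5.7970.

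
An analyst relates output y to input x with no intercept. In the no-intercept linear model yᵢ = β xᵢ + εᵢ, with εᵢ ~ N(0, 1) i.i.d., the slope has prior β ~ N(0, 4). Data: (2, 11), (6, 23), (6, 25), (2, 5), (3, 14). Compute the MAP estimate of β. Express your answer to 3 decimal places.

log p(β | y) = −Σ(yᵢ − βxᵢ)²/(2·1) − β²/(2·4) + const.
Setting the derivative to zero: Σxᵢ(yᵢ − βxᵢ)/1 − β/4 = 0, so β = Σxᵢyᵢ / (Σxᵢ² + σ²/τ²).
Σxᵢyᵢ = 2·11 + 6·23 + 6·25 + 2·5 + 3·14 = 362; Σxᵢ² = 89; σ²/τ² = 0.25.
β̂_MAP = 362 / (89 + 0.25) = 362/89.25 ≈ 4.056.

β̂_MAP = 4.056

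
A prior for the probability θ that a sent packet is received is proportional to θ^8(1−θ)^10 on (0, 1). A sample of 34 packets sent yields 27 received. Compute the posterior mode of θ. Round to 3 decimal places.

θ̂_MAP = 0.673

The prior density ∝ θ^8(1−θ)^10 is the kernel of Beta(9, 11).
Data: 27 successes in 34 trials. The binomial likelihood contributes θ^27(1−θ)^7, so the posterior is Beta(9+27, 11+7) = Beta(36, 18).
For Beta(a, b) with a, b > 1 the mode is (a−1)/(a+b−2) = 35/52 ≈ 0.673.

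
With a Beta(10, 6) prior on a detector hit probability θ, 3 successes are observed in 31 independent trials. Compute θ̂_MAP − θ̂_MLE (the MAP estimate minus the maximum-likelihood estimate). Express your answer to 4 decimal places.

Posterior is Beta(13, 34); MAP = (13−1)/(47−2) = 12/45 ≈ 0.26667.
MLE ignores the prior: θ̂_MLE = k/n = 3/31 ≈ 0.09677.
Difference = 12/45 − 3/31 = 79/465 ≈ 0.1699.

MAP − MLE = 0.1699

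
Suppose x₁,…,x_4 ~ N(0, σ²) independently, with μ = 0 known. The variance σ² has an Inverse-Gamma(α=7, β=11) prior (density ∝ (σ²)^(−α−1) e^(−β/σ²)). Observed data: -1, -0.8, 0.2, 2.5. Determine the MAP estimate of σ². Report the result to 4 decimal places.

Sum of squared deviations about the known mean: SS = (-1−0)² + (-0.8−0)² + (0.2−0)² + (2.5−0)² = 7.93.
The Normal likelihood contributes (σ²)^(−n/2) exp(−SS/(2σ²)), so the posterior is Inverse-Gamma(α + n/2, β + SS/2) = Inverse-Gamma(9, 14.965).
The mode of Inverse-Gamma(a, b) is b/(a+1) = 14.965/10 ≈ 1.4965.

σ̂²_MAP = 1.4965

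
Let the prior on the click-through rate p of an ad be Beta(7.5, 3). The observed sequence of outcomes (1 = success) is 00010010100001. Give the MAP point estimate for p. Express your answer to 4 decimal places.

p̂_MAP = 0.4667

Prior: Beta(7.5, 3).
Data: 4 successes in 14 trials (from the sequence). The binomial likelihood contributes p^4(1−p)^10, so the posterior is Beta(7.5+4, 3+10) = Beta(11.5, 13).
For Beta(a, b) with a, b > 1 the mode is (a−1)/(a+b−2) = 10.5/22.5 ≈ 0.4667.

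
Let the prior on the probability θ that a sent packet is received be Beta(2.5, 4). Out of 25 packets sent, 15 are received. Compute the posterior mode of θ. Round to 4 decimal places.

θ̂_MAP = 0.5593

Prior: Beta(2.5, 4).
Data: 15 successes in 25 trials. The binomial likelihood contributes θ^15(1−θ)^10, so the posterior is Beta(2.5+15, 4+10) = Beta(17.5, 14).
For Beta(a, b) with a, b > 1 the mode is (a−1)/(a+b−2) = 16.5/29.5 ≈ 0.5593.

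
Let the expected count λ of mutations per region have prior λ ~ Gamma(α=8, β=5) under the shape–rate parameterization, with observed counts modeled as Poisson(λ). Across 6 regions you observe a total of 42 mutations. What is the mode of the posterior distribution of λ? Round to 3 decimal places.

λ̂_MAP = 4.455

Σxᵢ = 42, n = 6.
Posterior ∝ λ^7e^(−5λ) · λ^42e^(−6λ) = λ^49e^(−11λ), i.e. Gamma(shape=50, rate=11).
The mode of a Gamma(a, b) with a ≥ 1 (shape–rate) is (a−1)/b = 49/11 ≈ 4.455.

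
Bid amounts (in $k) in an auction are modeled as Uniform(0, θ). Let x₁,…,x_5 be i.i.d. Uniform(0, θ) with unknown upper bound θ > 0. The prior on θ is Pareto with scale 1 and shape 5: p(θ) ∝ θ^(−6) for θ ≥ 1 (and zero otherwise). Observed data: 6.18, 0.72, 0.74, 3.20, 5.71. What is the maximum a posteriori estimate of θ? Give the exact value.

The Uniform(0, θ) likelihood is θ^(−n) for θ ≥ max(xᵢ), zero otherwise. Here max(xᵢ) = 6.18.
Posterior ∝ θ^(−6) · θ^(−5) = θ^(−11) on θ ≥ max(1, 6.18) = 6.18.
This density is strictly decreasing in θ, so the posterior mode lies at the lower boundary of the support.

θ̂_MAP = 6.18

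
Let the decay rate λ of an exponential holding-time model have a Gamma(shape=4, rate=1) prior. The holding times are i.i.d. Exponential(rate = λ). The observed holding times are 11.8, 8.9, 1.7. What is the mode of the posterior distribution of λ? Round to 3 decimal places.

The Exponential(rate=λ) likelihood is ∝ λ^n e^(−λΣtᵢ). Here n = 3 and Σtᵢ = 11.8 + 8.9 + 1.7 = 22.4.
Posterior ∝ λ^3e^(−1λ) · λ^3e^(−22.4λ) = λ^6e^(−23.4λ), i.e. Gamma(7, 23.4).
Mode = (a−1)/b = 6/23.4 ≈ 0.256.

λ̂_MAP = 0.256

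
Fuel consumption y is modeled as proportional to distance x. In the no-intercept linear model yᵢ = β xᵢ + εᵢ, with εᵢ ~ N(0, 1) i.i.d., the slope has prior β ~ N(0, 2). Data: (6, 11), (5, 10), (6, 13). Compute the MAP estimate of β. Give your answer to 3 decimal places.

log p(β | y) = −Σ(yᵢ − βxᵢ)²/(2·1) − β²/(2·2) + const.
Setting the derivative to zero: Σxᵢ(yᵢ − βxᵢ)/1 − β/2 = 0, so β = Σxᵢyᵢ / (Σxᵢ² + σ²/τ²).
Σxᵢyᵢ = 6·11 + 5·10 + 6·13 = 194; Σxᵢ² = 97; σ²/τ² = 0.5.
β̂_MAP = 194 / (97 + 0.5) = 194/97.5 ≈ 1.990.

β̂_MAP = 1.990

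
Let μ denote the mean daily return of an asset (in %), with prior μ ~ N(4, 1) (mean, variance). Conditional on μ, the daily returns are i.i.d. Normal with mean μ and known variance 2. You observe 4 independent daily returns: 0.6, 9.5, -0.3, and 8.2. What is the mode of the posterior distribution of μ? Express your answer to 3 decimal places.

μ̂_MAP = 4.333

n = 4; x̄ = (0.6 + 9.5 + (-0.3) + 8.2)/4 = 18/4 = 4.5.
For a Normal prior and Normal likelihood with known variance, the posterior is Normal; its mode equals its mean, the precision-weighted average.
Prior precision 1/σ₀² = 1/1 = 1; data precision n/σ² = 4/2 = 2.
μ̂ = (1·4 + 2·4.5) / (1 + 2) = 13/3 ≈ 4.333.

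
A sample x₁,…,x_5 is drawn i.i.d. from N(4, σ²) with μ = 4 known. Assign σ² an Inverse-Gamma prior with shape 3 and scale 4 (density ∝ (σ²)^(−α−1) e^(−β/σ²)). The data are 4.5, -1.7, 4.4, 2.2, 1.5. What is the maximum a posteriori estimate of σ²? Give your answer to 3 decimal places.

Sum of squared deviations about the known mean: SS = (4.5−4)² + (-1.7−4)² + (4.4−4)² + (2.2−4)² + (1.5−4)² = 42.39.
The Normal likelihood contributes (σ²)^(−n/2) exp(−SS/(2σ²)), so the posterior is Inverse-Gamma(α + n/2, β + SS/2) = Inverse-Gamma(5.5, 25.195).
The mode of Inverse-Gamma(a, b) is b/(a+1) = 25.195/6.5 ≈ 3.876.

σ̂²_MAP = 3.876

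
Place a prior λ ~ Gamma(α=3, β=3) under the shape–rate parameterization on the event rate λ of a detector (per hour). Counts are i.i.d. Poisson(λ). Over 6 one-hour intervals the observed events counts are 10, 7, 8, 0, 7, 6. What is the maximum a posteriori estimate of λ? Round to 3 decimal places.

λ̂_MAP = 4.444

Σxᵢ = 10+7+8+0+7+6 = 38, with n = 6.
Posterior ∝ λ^2e^(−3λ) · λ^38e^(−6λ) = λ^40e^(−9λ), i.e. Gamma(shape=41, rate=9).
The mode of a Gamma(a, b) with a ≥ 1 (shape–rate) is (a−1)/b = 40/9 ≈ 4.444.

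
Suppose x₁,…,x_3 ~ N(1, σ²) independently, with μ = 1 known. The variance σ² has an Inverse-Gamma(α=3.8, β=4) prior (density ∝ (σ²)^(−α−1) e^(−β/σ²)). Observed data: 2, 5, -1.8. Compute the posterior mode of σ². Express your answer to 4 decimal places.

Sum of squared deviations about the known mean: SS = (2−1)² + (5−1)² + (-1.8−1)² = 24.84.
The Normal likelihood contributes (σ²)^(−n/2) exp(−SS/(2σ²)), so the posterior is Inverse-Gamma(α + n/2, β + SS/2) = Inverse-Gamma(5.3, 16.42).
The mode of Inverse-Gamma(a, b) is b/(a+1) = 16.42/6.3 ≈ 2.6063.

σ̂²_MAP = 2.6063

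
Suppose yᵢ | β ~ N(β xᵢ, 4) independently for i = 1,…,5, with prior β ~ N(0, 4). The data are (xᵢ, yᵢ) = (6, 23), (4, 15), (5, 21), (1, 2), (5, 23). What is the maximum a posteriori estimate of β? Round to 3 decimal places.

β̂_MAP = 4.038

log p(β | y) = −Σ(yᵢ − βxᵢ)²/(2·4) − β²/(2·4) + const.
Setting the derivative to zero: Σxᵢ(yᵢ − βxᵢ)/4 − β/4 = 0, so β = Σxᵢyᵢ / (Σxᵢ² + σ²/τ²).
Σxᵢyᵢ = 6·23 + 4·15 + 5·21 + 1·2 + 5·23 = 420; Σxᵢ² = 103; σ²/τ² = 1.
β̂_MAP = 420 / (103 + 1) = 420/104 ≈ 4.038.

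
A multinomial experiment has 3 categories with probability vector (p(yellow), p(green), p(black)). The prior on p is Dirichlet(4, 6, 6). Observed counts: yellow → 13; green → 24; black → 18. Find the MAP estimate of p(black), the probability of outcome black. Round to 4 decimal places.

MAP estimate of p(black) = 0.3382

The posterior is Dirichlet(αᵢ + nᵢ) = Dirichlet(17, 30, 24).
For a Dirichlet(a₁,…,a_K) with all aᵢ > 1, the mode has j-th component (aⱼ − 1)/(Σaᵢ − K).
Here Σaᵢ = 71 and K = 3, so p(black) = (24 − 1)/(71 − 3) = 23/68 ≈ 0.3382.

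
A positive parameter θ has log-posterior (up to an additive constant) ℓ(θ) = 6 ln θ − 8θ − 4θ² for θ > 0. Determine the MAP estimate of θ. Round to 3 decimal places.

ℓ'(θ) = 6/θ − 8 − 8θ. Setting this to zero and multiplying by θ: 8θ² + 8θ − 6 = 0.
θ = (−8 + √(8² + 4·8·6)) / (2·8) = (−8 + √256) / 16 = (−8 + 16)/16 = 1/2.
ℓ''(θ) = −6/θ² − 8 < 0, confirming a maximum.

θ̂_MAP = 0.500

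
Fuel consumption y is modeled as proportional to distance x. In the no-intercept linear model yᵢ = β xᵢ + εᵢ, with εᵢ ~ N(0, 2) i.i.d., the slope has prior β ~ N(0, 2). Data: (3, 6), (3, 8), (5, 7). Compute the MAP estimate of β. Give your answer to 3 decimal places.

β̂_MAP = 1.750

log p(β | y) = −Σ(yᵢ − βxᵢ)²/(2·2) − β²/(2·2) + const.
Setting the derivative to zero: Σxᵢ(yᵢ − βxᵢ)/2 − β/2 = 0, so β = Σxᵢyᵢ / (Σxᵢ² + σ²/τ²).
Σxᵢyᵢ = 3·6 + 3·8 + 5·7 = 77; Σxᵢ² = 43; σ²/τ² = 1.
β̂_MAP = 77 / (43 + 1) = 77/44 ≈ 1.750.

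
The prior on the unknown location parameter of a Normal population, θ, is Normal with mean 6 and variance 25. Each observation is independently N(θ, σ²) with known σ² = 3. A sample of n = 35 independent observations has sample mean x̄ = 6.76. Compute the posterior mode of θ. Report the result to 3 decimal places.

θ̂_MAP = 6.757

n = 35, x̄ = 6.76.
For a Normal prior and Normal likelihood with known variance, the posterior is Normal; its mode equals its mean, the precision-weighted average.
Prior precision 1/σ₀² = 1/25 = 0.04; data precision n/σ² = 35/3.
θ̂ = (0.04·6 + (35/3)·6.76) / (0.04 + 35/3) = (5933/75)/(878/75) = 5933/878 ≈ 6.757.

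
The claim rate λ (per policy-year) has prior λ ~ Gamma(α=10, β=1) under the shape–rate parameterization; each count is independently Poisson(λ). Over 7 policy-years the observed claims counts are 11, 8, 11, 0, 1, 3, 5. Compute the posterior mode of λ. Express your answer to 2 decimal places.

λ̂_MAP = 6.00

Σxᵢ = 11+8+11+0+1+3+5 = 39, with n = 7.
Posterior ∝ λ^9e^(−1λ) · λ^39e^(−7λ) = λ^48e^(−8λ), i.e. Gamma(shape=49, rate=8).
The mode of a Gamma(a, b) with a ≥ 1 (shape–rate) is (a−1)/b = 48/8 ≈ 6.00.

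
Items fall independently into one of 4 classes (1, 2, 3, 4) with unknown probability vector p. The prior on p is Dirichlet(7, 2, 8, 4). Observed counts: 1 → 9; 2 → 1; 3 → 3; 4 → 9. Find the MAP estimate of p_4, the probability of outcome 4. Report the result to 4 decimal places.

MAP estimate: 0.3077

The posterior is Dirichlet(αᵢ + nᵢ) = Dirichlet(16, 3, 11, 13).
For a Dirichlet(a₁,…,a_K) with all aᵢ > 1, the mode has j-th component (aⱼ − 1)/(Σaᵢ − K).
Here Σaᵢ = 43 and K = 4, so p_4 = (13 − 1)/(43 − 4) = 12/39 ≈ 0.3077.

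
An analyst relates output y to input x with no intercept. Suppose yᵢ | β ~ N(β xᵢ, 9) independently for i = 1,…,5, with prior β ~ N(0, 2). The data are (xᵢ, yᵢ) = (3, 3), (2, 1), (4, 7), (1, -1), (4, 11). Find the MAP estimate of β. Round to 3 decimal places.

log p(β | y) = −Σ(yᵢ − βxᵢ)²/(2·9) − β²/(2·2) + const.
Setting the derivative to zero: Σxᵢ(yᵢ − βxᵢ)/9 − β/2 = 0, so β = Σxᵢyᵢ / (Σxᵢ² + σ²/τ²).
Σxᵢyᵢ = 3·3 + 2·1 + 4·7 + 1·(-1) + 4·11 = 82; Σxᵢ² = 46; σ²/τ² = 4.5.
β̂_MAP = 82 / (46 + 4.5) = 82/50.5 ≈ 1.624.

β̂_MAP = 1.624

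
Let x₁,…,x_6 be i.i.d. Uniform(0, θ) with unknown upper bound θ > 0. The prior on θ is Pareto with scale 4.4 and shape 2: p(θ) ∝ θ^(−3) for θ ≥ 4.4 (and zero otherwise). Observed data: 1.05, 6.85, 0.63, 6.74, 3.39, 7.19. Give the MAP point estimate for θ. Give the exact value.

The Uniform(0, θ) likelihood is θ^(−n) for θ ≥ max(xᵢ), zero otherwise. Here max(xᵢ) = 7.19.
Posterior ∝ θ^(−3) · θ^(−6) = θ^(−9) on θ ≥ max(4.4, 7.19) = 7.19.
This density is strictly decreasing in θ, so the posterior mode lies at the lower boundary of the support.

θ̂_MAP = 7.19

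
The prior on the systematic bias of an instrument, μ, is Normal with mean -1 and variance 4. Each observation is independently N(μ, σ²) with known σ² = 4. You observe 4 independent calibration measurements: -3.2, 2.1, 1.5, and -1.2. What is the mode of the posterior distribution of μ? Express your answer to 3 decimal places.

μ̂_MAP = -0.360

n = 4; x̄ = ((-3.2) + 2.1 + 1.5 + (-1.2))/4 = -0.8/4 = -0.2.
For a Normal prior and Normal likelihood with known variance, the posterior is Normal; its mode equals its mean, the precision-weighted average.
Prior precision 1/σ₀² = 1/4 = 0.25; data precision n/σ² = 4/4 = 1.
μ̂ = (0.25·(-1) + 1·(-0.2)) / (0.25 + 1) = (-0.45)/1.25 = -0.360.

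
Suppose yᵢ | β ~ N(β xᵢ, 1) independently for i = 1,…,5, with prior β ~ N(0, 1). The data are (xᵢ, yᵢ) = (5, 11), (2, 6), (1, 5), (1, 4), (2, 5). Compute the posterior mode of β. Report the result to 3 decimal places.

β̂_MAP = 2.389

log p(β | y) = −Σ(yᵢ − βxᵢ)²/(2·1) − β²/(2·1) + const.
Setting the derivative to zero: Σxᵢ(yᵢ − βxᵢ)/1 − β/1 = 0, so β = Σxᵢyᵢ / (Σxᵢ² + σ²/τ²).
Σxᵢyᵢ = 5·11 + 2·6 + 1·5 + 1·4 + 2·5 = 86; Σxᵢ² = 35; σ²/τ² = 1.
β̂_MAP = 86 / (35 + 1) = 86/36 ≈ 2.389.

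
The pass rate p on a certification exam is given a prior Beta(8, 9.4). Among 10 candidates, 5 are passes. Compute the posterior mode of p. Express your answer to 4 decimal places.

p̂_MAP = 0.4724

Prior: Beta(8, 9.4).
Data: 5 successes in 10 trials. The binomial likelihood contributes p^5(1−p)^5, so the posterior is Beta(8+5, 9.4+5) = Beta(13, 14.4).
For Beta(a, b) with a, b > 1 the mode is (a−1)/(a+b−2) = 12/25.4 ≈ 0.4724.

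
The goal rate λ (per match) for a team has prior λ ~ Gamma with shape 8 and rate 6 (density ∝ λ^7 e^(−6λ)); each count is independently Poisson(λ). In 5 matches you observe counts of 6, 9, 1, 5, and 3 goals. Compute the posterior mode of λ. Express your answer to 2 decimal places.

λ̂_MAP = 2.82

Σxᵢ = 6+9+1+5+3 = 24, with n = 5.
Posterior ∝ λ^7e^(−6λ) · λ^24e^(−5λ) = λ^31e^(−11λ), i.e. Gamma(shape=32, rate=11).
The mode of a Gamma(a, b) with a ≥ 1 (shape–rate) is (a−1)/b = 31/11 ≈ 2.82.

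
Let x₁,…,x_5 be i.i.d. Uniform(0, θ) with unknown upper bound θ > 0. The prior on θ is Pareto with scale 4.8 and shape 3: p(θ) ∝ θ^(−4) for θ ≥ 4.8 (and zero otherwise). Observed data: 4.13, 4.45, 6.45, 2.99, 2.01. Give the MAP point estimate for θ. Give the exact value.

The Uniform(0, θ) likelihood is θ^(−n) for θ ≥ max(xᵢ), zero otherwise. Here max(xᵢ) = 6.45.
Posterior ∝ θ^(−4) · θ^(−5) = θ^(−9) on θ ≥ max(4.8, 6.45) = 6.45.
This density is strictly decreasing in θ, so the posterior mode lies at the lower boundary of the support.

θ̂_MAP = 6.45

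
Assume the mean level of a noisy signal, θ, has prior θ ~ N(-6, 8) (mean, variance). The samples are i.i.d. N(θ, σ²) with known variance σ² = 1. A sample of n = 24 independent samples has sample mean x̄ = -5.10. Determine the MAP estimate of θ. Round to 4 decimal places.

n = 24, x̄ = -5.10.
For a Normal prior and Normal likelihood with known variance, the posterior is Normal; its mode equals its mean, the precision-weighted average.
Prior precision 1/σ₀² = 1/8 = 0.125; data precision n/σ² = 24/1 = 24.
θ̂ = (0.125·(-6) + 24·(-5.1)) / (0.125 + 24) = (-123.15)/24.125 = -4926/965 ≈ -5.1047.

θ̂_MAP = -5.1047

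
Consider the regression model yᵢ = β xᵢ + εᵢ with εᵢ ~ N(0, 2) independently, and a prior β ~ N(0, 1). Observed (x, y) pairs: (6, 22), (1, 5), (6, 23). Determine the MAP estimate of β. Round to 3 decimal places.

log p(β | y) = −Σ(yᵢ − βxᵢ)²/(2·2) − β²/(2·1) + const.
Setting the derivative to zero: Σxᵢ(yᵢ − βxᵢ)/2 − β/1 = 0, so β = Σxᵢyᵢ / (Σxᵢ² + σ²/τ²).
Σxᵢyᵢ = 6·22 + 1·5 + 6·23 = 275; Σxᵢ² = 73; σ²/τ² = 2.
β̂_MAP = 275 / (73 + 2) = 275/75 ≈ 3.667.

β̂_MAP = 3.667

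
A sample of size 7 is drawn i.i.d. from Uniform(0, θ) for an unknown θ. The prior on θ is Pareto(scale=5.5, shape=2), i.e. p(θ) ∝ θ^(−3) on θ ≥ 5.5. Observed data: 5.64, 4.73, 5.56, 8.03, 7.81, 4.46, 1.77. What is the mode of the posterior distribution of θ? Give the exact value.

The Uniform(0, θ) likelihood is θ^(−n) for θ ≥ max(xᵢ), zero otherwise. Here max(xᵢ) = 8.03.
Posterior ∝ θ^(−3) · θ^(−7) = θ^(−10) on θ ≥ max(5.5, 8.03) = 8.03.
This density is strictly decreasing in θ, so the posterior mode lies at the lower boundary of the support.

θ̂_MAP = 8.03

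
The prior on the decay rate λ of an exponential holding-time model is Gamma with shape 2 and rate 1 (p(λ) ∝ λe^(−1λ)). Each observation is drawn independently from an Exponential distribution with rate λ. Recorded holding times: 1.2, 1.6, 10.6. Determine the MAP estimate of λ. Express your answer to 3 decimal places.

The Exponential(rate=λ) likelihood is ∝ λ^n e^(−λΣtᵢ). Here n = 3 and Σtᵢ = 1.2 + 1.6 + 10.6 = 13.4.
Posterior ∝ λe^(−1λ) · λ^3e^(−13.4λ) = λ^4e^(−14.4λ), i.e. Gamma(5, 14.4).
Mode = (a−1)/b = 4/14.4 ≈ 0.278.

λ̂_MAP = 0.278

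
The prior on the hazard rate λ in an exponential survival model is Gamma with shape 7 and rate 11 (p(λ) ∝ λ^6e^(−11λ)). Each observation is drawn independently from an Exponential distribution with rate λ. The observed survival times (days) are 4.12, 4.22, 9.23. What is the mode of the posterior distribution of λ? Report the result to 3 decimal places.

The Exponential(rate=λ) likelihood is ∝ λ^n e^(−λΣtᵢ). Here n = 3 and Σtᵢ = 4.12 + 4.22 + 9.23 = 17.57.
Posterior ∝ λ^6e^(−11λ) · λ^3e^(−17.57λ) = λ^9e^(−28.57λ), i.e. Gamma(10, 28.57).
Mode = (a−1)/b = 9/28.57 ≈ 0.315.

λ̂_MAP = 0.315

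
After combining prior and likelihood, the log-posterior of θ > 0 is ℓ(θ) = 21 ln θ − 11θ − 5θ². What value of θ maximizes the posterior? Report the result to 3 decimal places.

θ̂_MAP = 1.000

ℓ'(θ) = 21/θ − 11 − 10θ. Setting this to zero and multiplying by θ: 10θ² + 11θ − 21 = 0.
θ = (−11 + √(11² + 4·10·21)) / (2·10) = (−11 + √961) / 20 = (−11 + 31)/20 = 1.
ℓ''(θ) = −21/θ² − 10 < 0, confirming a maximum.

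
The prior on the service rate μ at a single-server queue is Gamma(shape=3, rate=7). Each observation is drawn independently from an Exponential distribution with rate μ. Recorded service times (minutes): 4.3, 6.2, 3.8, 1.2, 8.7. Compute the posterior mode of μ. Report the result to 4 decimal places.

μ̂_MAP = 0.2244

The Exponential(rate=μ) likelihood is ∝ μ^n e^(−μΣtᵢ). Here n = 5 and Σtᵢ = 4.3 + 6.2 + 3.8 + 1.2 + 8.7 = 24.2.
Posterior ∝ μ^2e^(−7μ) · μ^5e^(−24.2μ) = μ^7e^(−31.2μ), i.e. Gamma(8, 31.2).
Mode = (a−1)/b = 7/31.2 ≈ 0.2244.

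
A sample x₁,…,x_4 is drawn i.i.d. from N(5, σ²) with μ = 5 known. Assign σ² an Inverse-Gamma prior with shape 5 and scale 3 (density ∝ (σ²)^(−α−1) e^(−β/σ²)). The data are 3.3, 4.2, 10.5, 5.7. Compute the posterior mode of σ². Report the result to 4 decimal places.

Sum of squared deviations about the known mean: SS = (3.3−5)² + (4.2−5)² + (10.5−5)² + (5.7−5)² = 34.27.
The Normal likelihood contributes (σ²)^(−n/2) exp(−SS/(2σ²)), so the posterior is Inverse-Gamma(α + n/2, β + SS/2) = Inverse-Gamma(7, 20.135).
The mode of Inverse-Gamma(a, b) is b/(a+1) = 20.135/8 ≈ 2.5169.

σ̂²_MAP = 2.5169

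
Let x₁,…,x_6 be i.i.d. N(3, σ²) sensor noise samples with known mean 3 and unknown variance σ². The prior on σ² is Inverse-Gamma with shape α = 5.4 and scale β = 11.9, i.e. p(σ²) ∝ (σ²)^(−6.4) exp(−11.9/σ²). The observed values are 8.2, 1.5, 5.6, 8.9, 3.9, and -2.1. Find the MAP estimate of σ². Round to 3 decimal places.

σ̂²_MAP = 6.462

Sum of squared deviations about the known mean: SS = (8.2−3)² + (1.5−3)² + (5.6−3)² + (8.9−3)² + (3.9−3)² + (-2.1−3)² = 97.68.
The Normal likelihood contributes (σ²)^(−n/2) exp(−SS/(2σ²)), so the posterior is Inverse-Gamma(α + n/2, β + SS/2) = Inverse-Gamma(8.4, 60.74).
The mode of Inverse-Gamma(a, b) is b/(a+1) = 60.74/9.4 ≈ 6.462.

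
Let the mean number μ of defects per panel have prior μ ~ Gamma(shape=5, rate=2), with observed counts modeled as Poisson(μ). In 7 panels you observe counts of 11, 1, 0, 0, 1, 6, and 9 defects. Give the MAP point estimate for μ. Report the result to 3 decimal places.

μ̂_MAP = 3.556

Σxᵢ = 11+1+0+0+1+6+9 = 28, with n = 7.
Posterior ∝ μ^4e^(−2μ) · μ^28e^(−7μ) = μ^32e^(−9μ), i.e. Gamma(shape=33, rate=9).
The mode of a Gamma(a, b) with a ≥ 1 (shape–rate) is (a−1)/b = 32/9 ≈ 3.556.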